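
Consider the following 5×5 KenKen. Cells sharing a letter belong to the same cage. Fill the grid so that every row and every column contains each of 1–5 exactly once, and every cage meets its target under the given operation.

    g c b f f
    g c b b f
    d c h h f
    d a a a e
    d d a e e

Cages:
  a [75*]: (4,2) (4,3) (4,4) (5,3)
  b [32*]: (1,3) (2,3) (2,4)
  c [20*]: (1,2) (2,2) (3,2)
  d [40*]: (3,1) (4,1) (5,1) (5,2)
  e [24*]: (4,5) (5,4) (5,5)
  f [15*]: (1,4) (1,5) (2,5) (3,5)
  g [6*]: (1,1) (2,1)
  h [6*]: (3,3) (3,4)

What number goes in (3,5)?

1

Cage b has product 32, so (1,3) = 4.
Cage f has product 15, leaving (1,4) = 1.
Cage b needs product 32; hence (2,3) = 2.
Cage b has product 32; hence (2,4) = 4.
Column 3 now contains 2, so (3,3) = 3.
Row 3 already has 3, so (3,4) = 2.
3 is placed in column 3, so (4,3) = 1.
The 4 cells of cage a must have product 75; hence (5,3) = 5.
Column 4 already has 2, which forces (5,4) = 3.
Cage g needs two cells with product 6, which forces (1,1) = 2.
1 is placed in row 1, which forces (1,2) = 5.
Row 1 already has 5, leaving (1,5) = 3.
Row 2 now contains 2, so (2,1) = 3.
Cage c needs product 20; hence (2,2) = 1.
1 is placed in row 2, which forces (2,5) = 5.
Cage c needs product 20; hence (3,2) = 4.
Column 5 already has 5, which forces (3,5) = 1.
Cage a has product 75, so (4,2) = 3.
3 is placed in column 4, leaving (4,4) = 5.
Column 2 now contains 4, so (5,2) = 2.
2 is placed in row 5, which forces (5,5) = 4.
Row 3 now contains 1, leaving (3,1) = 5.
Row 4 now contains 5, which forces (4,1) = 4.
4 is placed in column 5; hence (4,5) = 2.
Row 5 already has 4, leaving (5,1) = 1.
The full grid is 2 5 4 1 3 / 3 1 2 4 5 / 5 4 3 2 1 / 4 3 1 5 2 / 1 2 5 3 4.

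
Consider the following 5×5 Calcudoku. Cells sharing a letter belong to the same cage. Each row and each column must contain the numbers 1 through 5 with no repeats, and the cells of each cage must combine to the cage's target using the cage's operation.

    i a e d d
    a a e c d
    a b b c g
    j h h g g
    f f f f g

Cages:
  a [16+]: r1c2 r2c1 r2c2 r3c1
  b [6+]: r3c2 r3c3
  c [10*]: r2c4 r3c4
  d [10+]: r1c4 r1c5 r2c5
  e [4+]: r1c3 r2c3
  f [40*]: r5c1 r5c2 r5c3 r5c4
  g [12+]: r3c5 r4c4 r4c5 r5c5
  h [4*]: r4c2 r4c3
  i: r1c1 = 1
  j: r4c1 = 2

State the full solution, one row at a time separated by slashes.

I is a freebie; hence r1c1 = 1.
1 is placed in row 1, leaving r1c3 = 3.
3 is placed in column 3, so r2c3 = 1.
Cage j is a single given cell, so r4c1 = 2.
1 is placed in column 3, so r4c3 = 4.
4 is placed in row 4, which forces r4c2 = 1.
1 is placed in row 4, which forces r4c5 = 5.
Column 5 now contains 5, so r1c5 = 2.
Column 2 already has 1; hence r3c2 = 4.
Cage b's pair has sum 6, which forces r3c3 = 2.
2 is placed in row 3; hence r3c4 = 5.
Row 4 now contains 5, so r4c4 = 3.
2 is placed in column 3, which forces r5c3 = 5.
The 4 cells of cage f must have product 40; hence r5c4 = 1.
1 is placed in row 5, so r5c5 = 3.
Column 2 now contains 4; hence r1c2 = 5.
Column 4 now contains 5, so r1c4 = 4.
Cage a has sum 16; hence r2c1 = 5.
Cage a needs sum 16, so r2c2 = 3.
Column 4 now contains 5; hence r2c4 = 2.
Column 5 already has 3, which forces r2c5 = 4.
Row 3 now contains 5; hence r3c1 = 3.
Column 5 already has 3; hence r3c5 = 1.
5 is placed in row 5; hence r5c1 = 4.
5 is placed in row 5; hence r5c2 = 2.

1 5 3 4 2 / 5 3 1 2 4 / 3 4 2 5 1 / 2 1 4 3 5 / 4 2 5 1 3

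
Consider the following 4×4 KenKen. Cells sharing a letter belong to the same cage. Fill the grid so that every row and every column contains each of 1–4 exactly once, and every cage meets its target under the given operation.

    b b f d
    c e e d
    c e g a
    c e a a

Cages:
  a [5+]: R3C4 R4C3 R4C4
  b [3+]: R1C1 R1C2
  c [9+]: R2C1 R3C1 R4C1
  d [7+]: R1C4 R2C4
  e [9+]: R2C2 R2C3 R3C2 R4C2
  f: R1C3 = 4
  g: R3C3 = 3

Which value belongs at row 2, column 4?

Cage f is given; hence R1C3 = 4.
Row 1 now contains 4, which forces R1C4 = 3.
Column 4 now contains 3, so R2C4 = 4.
Cage g is a single given cell, which forces R3C3 = 3.
Column 4 now contains 3, leaving R4C4 = 1.
1 is placed in column 4; hence R3C4 = 2.
Row 4 now contains 1, so R4C3 = 2.
Cage c has sum 9, leaving R2C1 = 2.
The 4 cells of cage e must have sum 9, leaving R2C2 = 3.
Column 3 now contains 2, leaving R2C3 = 1.
Row 3 already has 2, leaving R3C1 = 4.
Cage e needs sum 9; hence R3C2 = 1.
Cage c has sum 9, so R4C1 = 3.
Row 4 now contains 2; hence R4C2 = 4.
Column 1 now contains 2, so R1C1 = 1.
Column 2 now contains 1, leaving R1C2 = 2.
Filled in: 1 2 4 3 / 2 3 1 4 / 4 1 3 2 / 3 4 2 1.

4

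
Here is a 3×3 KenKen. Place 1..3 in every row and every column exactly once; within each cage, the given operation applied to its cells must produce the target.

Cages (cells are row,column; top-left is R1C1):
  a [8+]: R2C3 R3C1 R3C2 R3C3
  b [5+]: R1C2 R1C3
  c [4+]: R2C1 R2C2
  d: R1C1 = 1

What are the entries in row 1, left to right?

1 2 3

D is a freebie, which forces R1C1 = 1.
Column 1 already has 1; hence R2C1 = 3.
Row 2 now contains 3, which forces R2C2 = 1.
Cage a has sum 8; hence R2C3 = 2.
Column 1 already has 3, so R3C1 = 2.
Row 3 already has 2, so R3C2 = 3.
Row 3 already has 3; hence R3C3 = 1.
Column 2 already has 3, so R1C2 = 2.
2 is placed in column 3, which forces R1C3 = 3.
Completed grid: 1 2 3 / 3 1 2 / 2 3 1.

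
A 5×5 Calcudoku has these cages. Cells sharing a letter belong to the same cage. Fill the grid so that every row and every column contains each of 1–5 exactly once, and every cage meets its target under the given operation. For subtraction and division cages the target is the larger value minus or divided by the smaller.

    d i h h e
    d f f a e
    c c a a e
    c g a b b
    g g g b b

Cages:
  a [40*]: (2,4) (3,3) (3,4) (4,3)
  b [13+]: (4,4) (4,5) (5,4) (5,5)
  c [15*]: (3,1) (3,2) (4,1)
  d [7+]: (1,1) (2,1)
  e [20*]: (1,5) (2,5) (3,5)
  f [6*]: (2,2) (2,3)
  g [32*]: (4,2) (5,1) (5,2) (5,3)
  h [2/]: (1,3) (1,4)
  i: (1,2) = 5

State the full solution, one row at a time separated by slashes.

3 5 1 2 4 / 4 2 3 1 5 / 5 3 2 4 1 / 1 4 5 3 2 / 2 1 4 5 3

Cage i is a single given cell; hence (1,2) = 5.
The 4 cells of cage g must have product 32; hence (4,2) = 4.
In row 1, 3 can only go at (1,1), so (1,1) = 3.
Cage d's pair has sum 7, so (2,1) = 4.
The 3 cells of cage c must have product 15, so (3,2) = 3.
3 is placed in column 2, so (2,2) = 2.
Cage f needs two cells with product 6, so (2,3) = 3.
Column 2 already has 2; hence (5,2) = 1.
Cage g has product 32, which forces (5,3) = 4.
The 4 cells of cage a must have product 40; hence (3,4) = 4.
Row 5 now contains 1, which forces (5,1) = 2.
The 3 cells of cage e must have product 20; hence (1,5) = 4.
The only place for 2 in row 3 is (3,3).
Column 3 already has 2, leaving (1,3) = 1.
Cage h's pair has quotient 2; hence (1,4) = 2.
1 is placed in column 3, so (4,3) = 5.
Column 4 now contains 2; hence (4,4) = 3.
Row 4 now contains 3, which forces (4,5) = 2.
3 is placed in column 4, leaving (5,4) = 5.
Row 5 already has 5, so (5,5) = 3.
5 is placed in column 4; hence (2,4) = 1.
Row 2 already has 1, leaving (2,5) = 5.
Cage c has product 15, so (3,1) = 5.
5 is placed in column 5; hence (3,5) = 1.
Row 4 already has 5; hence (4,1) = 1.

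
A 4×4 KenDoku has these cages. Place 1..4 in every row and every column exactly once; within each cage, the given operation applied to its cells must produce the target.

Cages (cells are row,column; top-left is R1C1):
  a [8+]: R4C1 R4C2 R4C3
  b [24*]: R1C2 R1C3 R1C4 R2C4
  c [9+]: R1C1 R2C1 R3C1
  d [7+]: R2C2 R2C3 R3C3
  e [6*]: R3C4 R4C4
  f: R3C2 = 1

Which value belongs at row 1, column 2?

3

Cage f is a single given cell; hence R3C2 = 1.
In row 4, 2 can only go at R4C4, so R4C4 = 2.
2 is placed in column 4, which forces R3C4 = 3.
Row 1 needs a 1, and only R1C4 is open for it.
Column 4 now contains 1, which forces R2C4 = 4.
4 is placed in row 2, so R2C2 = 2.
2 is placed in column 2, which forces R1C2 = 3.
Cage b needs product 24, which forces R1C3 = 2.
Row 2 now contains 2; hence R2C1 = 3.
Row 2 already has 3, so R2C3 = 1.
Column 3 already has 2; hence R3C3 = 4.
3 is placed in column 2, so R4C2 = 4.
Column 3 already has 4, so R4C3 = 3.
2 is placed in row 1; hence R1C1 = 4.
Row 3 now contains 4, which forces R3C1 = 2.
Row 4 now contains 4, so R4C1 = 1.
The full grid is 4 3 2 1 / 3 2 1 4 / 2 1 4 3 / 1 4 3 2.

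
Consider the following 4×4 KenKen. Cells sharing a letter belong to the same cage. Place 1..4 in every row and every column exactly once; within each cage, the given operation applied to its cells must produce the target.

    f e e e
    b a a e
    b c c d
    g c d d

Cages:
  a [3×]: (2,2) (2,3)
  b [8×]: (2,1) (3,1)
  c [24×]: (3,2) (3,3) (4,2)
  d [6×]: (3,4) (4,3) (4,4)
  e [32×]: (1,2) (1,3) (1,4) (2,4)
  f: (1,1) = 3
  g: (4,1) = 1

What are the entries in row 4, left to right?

F is a freebie, leaving (1,1) = 3.
Cage e has product 32; hence (2,4) = 4.
Cage g is a single given cell, leaving (4,1) = 1.
Row 2 already has 4, so (2,1) = 2.
Cage b needs two cells with product 8, leaving (3,1) = 4.
Cage d needs product 6, leaving (3,4) = 1.
1 is placed in column 4; hence (1,4) = 2.
The 3 cells of cage c must have product 24; hence (4,2) = 4.
2 is placed in column 4, so (4,4) = 3.
4 is placed in column 2, which forces (1,2) = 1.
Cage e has product 32, leaving (1,3) = 4.
Column 2 already has 1, leaving (2,2) = 3.
Row 2 already has 3, so (2,3) = 1.
3 is placed in column 2; hence (3,2) = 2.
Row 3 already has 2, so (3,3) = 3.
Row 4 now contains 3, leaving (4,3) = 2.
Filled in: 3 1 4 2 / 2 3 1 4 / 4 2 3 1 / 1 4 2 3.

1 4 2 3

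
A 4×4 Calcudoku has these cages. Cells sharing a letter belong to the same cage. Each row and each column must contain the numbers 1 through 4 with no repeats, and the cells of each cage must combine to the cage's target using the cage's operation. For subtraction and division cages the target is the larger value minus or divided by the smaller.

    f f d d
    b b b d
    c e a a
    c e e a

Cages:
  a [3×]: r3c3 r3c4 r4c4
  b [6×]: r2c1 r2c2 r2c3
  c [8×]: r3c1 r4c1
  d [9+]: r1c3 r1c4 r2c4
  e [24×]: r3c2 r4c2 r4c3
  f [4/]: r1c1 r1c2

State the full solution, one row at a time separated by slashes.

Cage a needs product 3, leaving r3c3 = 1.
Cage a has product 3, so r3c4 = 3.
Cage a needs product 3; hence r4c4 = 1.
Cage d needs sum 9, which forces r1c3 = 3.
Column 3 now contains 3; hence r2c3 = 2.
Row 2 now contains 2, so r2c4 = 4.
Column 3 already has 2, so r4c3 = 4.
4 is placed in column 4, which forces r1c4 = 2.
Cage c's pair has product 8, so r3c1 = 4.
The 3 cells of cage e must have product 24, which forces r3c2 = 2.
Row 4 now contains 4, leaving r4c1 = 2.
The 3 cells of cage e must have product 24; hence r4c2 = 3.
Column 1 already has 4, which forces r1c1 = 1.
The two cells of cage f must have quotient 4, which forces r1c2 = 4.
Cage b has product 6, which forces r2c1 = 3.
3 is placed in column 2, leaving r2c2 = 1.

1 4 3 2 / 3 1 2 4 / 4 2 1 3 / 2 3 4 1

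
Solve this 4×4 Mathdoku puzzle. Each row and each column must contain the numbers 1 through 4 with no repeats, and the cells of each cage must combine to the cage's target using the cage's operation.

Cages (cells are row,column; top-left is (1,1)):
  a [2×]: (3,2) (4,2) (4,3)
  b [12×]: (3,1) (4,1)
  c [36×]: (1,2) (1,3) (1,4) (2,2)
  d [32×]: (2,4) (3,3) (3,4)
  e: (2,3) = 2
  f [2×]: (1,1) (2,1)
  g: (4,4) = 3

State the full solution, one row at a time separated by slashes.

The 4 cells of cage c must have product 36, so (2,2) = 3.
Cage e is a single given cell, which forces (2,3) = 2.
The 3 cells of cage d must have product 32; hence (2,4) = 4.
Cage a needs product 2, leaving (3,2) = 1.
Cage d needs product 32, leaving (3,3) = 4.
Cage d has product 32; hence (3,4) = 2.
The 3 cells of cage a must have product 2, which forces (4,2) = 2.
Cage a has product 2; hence (4,3) = 1.
G is a freebie, so (4,4) = 3.
Cage f needs two cells with product 2, so (1,1) = 2.
1 is placed in column 2, leaving (1,2) = 4.
1 is placed in column 3; hence (1,3) = 3.
Column 4 now contains 3, leaving (1,4) = 1.
Row 2 now contains 2; hence (2,1) = 1.
Row 3 now contains 4, which forces (3,1) = 3.
3 is placed in row 4; hence (4,1) = 4.

2 4 3 1 / 1 3 2 4 / 3 1 4 2 / 4 2 1 3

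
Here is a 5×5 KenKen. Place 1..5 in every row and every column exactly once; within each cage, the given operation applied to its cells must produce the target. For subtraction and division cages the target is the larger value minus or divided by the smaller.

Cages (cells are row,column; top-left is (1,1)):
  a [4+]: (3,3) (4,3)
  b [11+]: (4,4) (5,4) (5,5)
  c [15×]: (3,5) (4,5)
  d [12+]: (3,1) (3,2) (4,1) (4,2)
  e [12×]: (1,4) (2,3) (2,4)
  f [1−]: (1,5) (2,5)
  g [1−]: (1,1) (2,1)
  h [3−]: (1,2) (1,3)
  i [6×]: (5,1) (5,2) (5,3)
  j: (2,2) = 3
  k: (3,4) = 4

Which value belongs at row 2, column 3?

4

Cage j is given, leaving (2,2) = 3.
K is a freebie; hence (3,4) = 4.
The 3 cells of cage e must have product 12, leaving (1,4) = 3.
The 3 cells of cage e must have product 12, which forces (2,3) = 4.
4 is placed in column 4, which forces (2,4) = 1.
Cage b has sum 11, so (5,5) = 4.
4 is placed in column 5, which forces (1,5) = 1.
Cage f's pair has difference 1, which forces (2,5) = 2.
Row 1 already has 1, which forces (1,1) = 4.
2 is placed in row 2, leaving (2,1) = 5.
The only place for 4 in row 4 is (4,2).
The 4 cells of cage d must have sum 12; hence (3,2) = 5.
Row 3 already has 5; hence (3,5) = 3.
Column 5 now contains 3; hence (4,5) = 5.
Column 2 now contains 5; hence (1,2) = 2.
Cage h's pair has difference 3, leaving (1,3) = 5.
Row 3 now contains 3; hence (3,3) = 1.
Cage a's pair has sum 4, so (4,3) = 3.
5 is placed in row 4, so (4,4) = 2.
Column 2 already has 2, so (5,2) = 1.
Column 3 already has 3, leaving (5,3) = 2.
Cage b has sum 11; hence (5,4) = 5.
Row 3 already has 1, so (3,1) = 2.
Row 4 already has 2, leaving (4,1) = 1.
Row 5 now contains 2, which forces (5,1) = 3.
The full grid is 4 2 5 3 1 / 5 3 4 1 2 / 2 5 1 4 3 / 1 4 3 2 5 / 3 1 2 5 4.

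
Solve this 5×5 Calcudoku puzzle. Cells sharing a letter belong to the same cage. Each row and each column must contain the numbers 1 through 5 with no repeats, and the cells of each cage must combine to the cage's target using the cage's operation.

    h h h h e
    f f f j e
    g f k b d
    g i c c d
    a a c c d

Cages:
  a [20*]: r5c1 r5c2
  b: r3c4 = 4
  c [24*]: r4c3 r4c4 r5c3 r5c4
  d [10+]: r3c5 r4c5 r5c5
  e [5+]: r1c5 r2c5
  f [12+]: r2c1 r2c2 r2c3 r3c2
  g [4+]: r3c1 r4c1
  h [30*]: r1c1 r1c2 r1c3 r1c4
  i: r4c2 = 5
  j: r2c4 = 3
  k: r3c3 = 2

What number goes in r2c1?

Cage j is given; hence r2c4 = 3.
Cage k is a single given cell, so r3c3 = 2.
B is a freebie, leaving r3c4 = 4.
I is a freebie, leaving r4c2 = 5.
5 is placed in column 2; hence r5c2 = 4.
The 4 cells of cage f must have sum 12, so r2c2 = 2.
Cage f needs sum 12, which forces r3c2 = 1.
Cage c needs product 24, leaving r4c3 = 4.
Row 5 now contains 4, so r5c1 = 5.
Cage c needs product 24, so r5c3 = 3.
Column 2 already has 1, so r1c2 = 3.
Column 1 now contains 5, leaving r2c1 = 4.
Column 3 now contains 4, so r2c3 = 5.
Row 2 now contains 4, which forces r2c5 = 1.
Row 3 now contains 1; hence r3c1 = 3.
Cage d has sum 10; hence r3c5 = 5.
Cage g's pair has sum 4; hence r4c1 = 1.
Row 4 now contains 1, so r4c4 = 2.
Cage d needs sum 10, so r4c5 = 3.
Column 4 now contains 2, which forces r5c4 = 1.
The 3 cells of cage d must have sum 10, which forces r5c5 = 2.
1 is placed in column 1, so r1c1 = 2.
Column 3 already has 5; hence r1c3 = 1.
1 is placed in column 4; hence r1c4 = 5.
Column 5 now contains 1, which forces r1c5 = 4.
Completed grid: 2 3 1 5 4 / 4 2 5 3 1 / 3 1 2 4 5 / 1 5 4 2 3 / 5 4 3 1 2.

4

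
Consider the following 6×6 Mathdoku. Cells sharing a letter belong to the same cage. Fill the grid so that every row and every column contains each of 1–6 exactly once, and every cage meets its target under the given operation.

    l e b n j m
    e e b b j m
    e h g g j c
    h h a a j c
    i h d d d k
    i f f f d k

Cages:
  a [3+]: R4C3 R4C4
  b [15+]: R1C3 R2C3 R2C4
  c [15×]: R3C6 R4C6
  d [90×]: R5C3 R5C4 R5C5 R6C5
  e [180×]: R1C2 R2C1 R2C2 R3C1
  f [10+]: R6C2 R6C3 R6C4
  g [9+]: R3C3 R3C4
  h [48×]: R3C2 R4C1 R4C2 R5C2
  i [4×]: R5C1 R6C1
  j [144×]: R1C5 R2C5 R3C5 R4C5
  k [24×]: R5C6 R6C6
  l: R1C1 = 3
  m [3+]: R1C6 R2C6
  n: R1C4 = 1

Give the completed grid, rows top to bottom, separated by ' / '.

L is a freebie, leaving R1C1 = 3.
Cage n is given; hence R1C4 = 1.
Row 1 now contains 1; hence R1C6 = 2.
2 is placed in column 6, which forces R2C6 = 1.
1 is placed in column 4, leaving R4C4 = 2.
2 is placed in row 4, which forces R4C3 = 1.
The only place for 5 in row 4 is R4C6.
5 is placed in column 6, which forces R3C6 = 3.
The only place for 5 in column 1 is R2C1.
Cage e needs product 180, leaving R1C2 = 6.
Row 1 now contains 6; hence R1C3 = 5.
Row 1 now contains 6; hence R1C5 = 4.
Row 2 already has 5, so R2C2 = 3.
Cage e has product 180, which forces R3C1 = 2.
2 is placed in row 3; hence R3C2 = 1.
Column 3 already has 5, leaving R3C3 = 4.
4 is placed in row 3, leaving R3C4 = 5.
2 is placed in row 3, leaving R3C5 = 6.
Column 2 already has 3, which forces R4C2 = 4.
Column 5 already has 6, which forces R4C5 = 3.
4 is placed in column 2; hence R5C2 = 2.
Column 2 already has 2, which forces R6C2 = 5.
Row 6 now contains 5, leaving R6C5 = 1.
Column 3 now contains 4, which forces R2C3 = 6.
Cage b needs sum 15, leaving R2C4 = 4.
Column 5 already has 6, leaving R2C5 = 2.
Row 4 now contains 4, leaving R4C1 = 6.
Cage i's pair has product 4; hence R5C1 = 1.
6 is placed in column 3; hence R5C3 = 3.
Row 5 already has 3, leaving R5C4 = 6.
Column 5 now contains 1, so R5C5 = 5.
Row 5 already has 6, leaving R5C6 = 4.
1 is placed in row 6, leaving R6C1 = 4.
Cage f has sum 10; hence R6C3 = 2.
Cage f needs sum 10, so R6C4 = 3.
Column 6 now contains 4, leaving R6C6 = 6.

3 6 5 1 4 2 / 5 3 6 4 2 1 / 2 1 4 5 6 3 / 6 4 1 2 3 5 / 1 2 3 6 5 4 / 4 5 2 3 1 6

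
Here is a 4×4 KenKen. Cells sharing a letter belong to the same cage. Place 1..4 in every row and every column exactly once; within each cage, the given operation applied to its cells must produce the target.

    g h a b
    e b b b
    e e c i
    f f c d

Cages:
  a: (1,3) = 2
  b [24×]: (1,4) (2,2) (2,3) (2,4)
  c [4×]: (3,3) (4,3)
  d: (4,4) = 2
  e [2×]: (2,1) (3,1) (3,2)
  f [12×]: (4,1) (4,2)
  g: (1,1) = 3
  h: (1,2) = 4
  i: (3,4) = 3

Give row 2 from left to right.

1 2 3 4

G is a freebie, leaving (1,1) = 3.
H is a freebie, so (1,2) = 4.
A is a freebie, which forces (1,3) = 2.
Row 1 now contains 2; hence (1,4) = 1.
Cage e has product 2, leaving (2,1) = 1.
Cage e has product 2, so (3,1) = 2.
Cage e has product 2; hence (3,2) = 1.
Row 3 now contains 1, leaving (3,3) = 4.
I is a freebie, so (3,4) = 3.
Column 1 already has 3, which forces (4,1) = 4.
Column 2 already has 4, which forces (4,2) = 3.
Column 3 now contains 4, which forces (4,3) = 1.
Cage d is a single given cell; hence (4,4) = 2.
3 is placed in column 2, leaving (2,2) = 2.
Column 3 now contains 4, which forces (2,3) = 3.
2 is placed in column 4, which forces (2,4) = 4.
Filled in: 3 4 2 1 / 1 2 3 4 / 2 1 4 3 / 4 3 1 2.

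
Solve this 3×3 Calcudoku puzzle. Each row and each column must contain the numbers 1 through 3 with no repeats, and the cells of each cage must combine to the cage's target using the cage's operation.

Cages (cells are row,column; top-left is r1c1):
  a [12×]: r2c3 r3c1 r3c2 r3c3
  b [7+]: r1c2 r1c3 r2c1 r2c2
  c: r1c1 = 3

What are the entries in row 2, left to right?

Cage c is given, leaving r1c1 = 3.
The 4 cells of cage a must have product 12, so r2c3 = 2.
Cage b needs sum 7, so r1c2 = 2.
2 is placed in column 3; hence r1c3 = 1.
Row 2 already has 2; hence r2c1 = 1.
Cage b has sum 7, which forces r2c2 = 3.
Column 1 now contains 1, so r3c1 = 2.
3 is placed in column 2, leaving r3c2 = 1.
1 is placed in column 3, which forces r3c3 = 3.
Filled in: 3 2 1 / 1 3 2 / 2 1 3.

1 3 2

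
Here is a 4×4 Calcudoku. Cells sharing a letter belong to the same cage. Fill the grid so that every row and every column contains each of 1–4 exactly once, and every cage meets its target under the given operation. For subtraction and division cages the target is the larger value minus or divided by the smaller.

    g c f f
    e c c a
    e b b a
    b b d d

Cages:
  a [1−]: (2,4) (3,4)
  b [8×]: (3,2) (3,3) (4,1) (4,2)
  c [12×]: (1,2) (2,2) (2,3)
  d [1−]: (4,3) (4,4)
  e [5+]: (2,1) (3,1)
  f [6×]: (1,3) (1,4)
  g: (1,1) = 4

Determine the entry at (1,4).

3

G is a freebie, so (1,1) = 4.
The only place for 1 in row 1 is (1,2).
Cage b has product 8; hence (3,3) = 1.
Cage b has product 8, which forces (4,1) = 1.
The only place for 1 in row 2 is (2,4).
Cage a needs two cells with difference 1; hence (3,4) = 2.
Cage f's pair has product 6, which forces (1,3) = 2.
Column 4 now contains 2; hence (1,4) = 3.
The two cells of cage e must have sum 5, so (2,1) = 2.
Row 3 now contains 2, so (3,1) = 3.
Row 3 now contains 2, leaving (3,2) = 4.
Cage b needs product 8, so (4,2) = 2.
3 is placed in column 4, which forces (4,4) = 4.
Column 2 already has 4, leaving (2,2) = 3.
Cage c has product 12, which forces (2,3) = 4.
4 is placed in row 4, leaving (4,3) = 3.
Completed grid: 4 1 2 3 / 2 3 4 1 / 3 4 1 2 / 1 2 3 4.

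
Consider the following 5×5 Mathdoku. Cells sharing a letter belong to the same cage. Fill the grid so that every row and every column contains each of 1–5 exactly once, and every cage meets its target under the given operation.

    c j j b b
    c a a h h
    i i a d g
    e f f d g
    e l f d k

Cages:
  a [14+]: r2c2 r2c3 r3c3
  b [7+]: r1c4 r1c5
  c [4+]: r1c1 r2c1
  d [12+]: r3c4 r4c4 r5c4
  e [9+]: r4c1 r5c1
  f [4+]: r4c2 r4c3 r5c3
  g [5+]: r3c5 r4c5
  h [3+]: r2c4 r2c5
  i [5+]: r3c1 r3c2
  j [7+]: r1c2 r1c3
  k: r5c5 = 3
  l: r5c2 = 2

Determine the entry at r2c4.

1

Cage a needs sum 14, which forces r2c2 = 5.
Cage a has sum 14; hence r2c3 = 4.
Cage a needs sum 14, so r3c3 = 5.
The 3 cells of cage f must have sum 4; hence r4c2 = 1.
The 3 cells of cage f must have sum 4, so r4c3 = 2.
Cage l is given; hence r5c2 = 2.
The 3 cells of cage f must have sum 4, leaving r5c3 = 1.
Cage k is a single given cell, so r5c5 = 3.
Cage j's pair has sum 7, which forces r1c2 = 4.
2 is placed in column 3; hence r1c3 = 3.
4 is placed in column 2, leaving r3c2 = 3.
Row 3 now contains 3, so r3c4 = 4.
Cage g's pair has sum 5; hence r3c5 = 1.
3 is placed in column 5, leaving r4c5 = 4.
Column 4 already has 4, so r5c4 = 5.
Row 1 already has 3; hence r1c1 = 1.
5 is placed in column 4; hence r1c4 = 2.
The two cells of cage b must have sum 7, leaving r1c5 = 5.
Cage c's pair has sum 4, which forces r2c1 = 3.
The two cells of cage h must have sum 3; hence r2c4 = 1.
Column 5 already has 1, so r2c5 = 2.
1 is placed in row 3, so r3c1 = 2.
4 is placed in row 4, leaving r4c1 = 5.
5 is placed in column 4, which forces r4c4 = 3.
5 is placed in row 5, so r5c1 = 4.
The full grid is 1 4 3 2 5 / 3 5 4 1 2 / 2 3 5 4 1 / 5 1 2 3 4 / 4 2 1 5 3.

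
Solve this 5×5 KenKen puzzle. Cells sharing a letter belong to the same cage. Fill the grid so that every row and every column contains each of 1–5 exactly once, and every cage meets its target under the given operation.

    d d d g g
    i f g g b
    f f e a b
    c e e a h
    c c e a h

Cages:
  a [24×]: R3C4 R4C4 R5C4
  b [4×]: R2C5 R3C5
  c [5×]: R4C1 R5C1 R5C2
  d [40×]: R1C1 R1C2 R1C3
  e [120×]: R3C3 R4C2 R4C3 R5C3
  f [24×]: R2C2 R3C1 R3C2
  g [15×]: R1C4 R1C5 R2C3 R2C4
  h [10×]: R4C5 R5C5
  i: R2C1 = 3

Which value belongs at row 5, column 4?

I is a freebie, leaving R2C1 = 3.
Cage c needs product 5, which forces R4C1 = 1.
Cage c has product 5; hence R5C1 = 5.
Cage c has product 5, which forces R5C2 = 1.
Row 5 already has 5; hence R5C5 = 2.
Cage f needs product 24; hence R3C2 = 3.
Column 5 already has 2, which forces R4C5 = 5.
Cage e has product 120, leaving R3C3 = 5.
Cage d has product 40; hence R1C2 = 5.
Column 3 now contains 5, so R2C3 = 1.
Cage g needs product 15, which forces R2C4 = 5.
Row 2 already has 1; hence R2C5 = 4.
4 is placed in column 5, so R3C5 = 1.
The 4 cells of cage g must have product 15, which forces R1C4 = 1.
Column 5 already has 1, which forces R1C5 = 3.
Row 2 already has 4, which forces R2C2 = 2.
Cage f has product 24, which forces R3C1 = 4.
Row 3 now contains 4, so R3C4 = 2.
Column 2 already has 2; hence R4C2 = 4.
4 is placed in row 4; hence R4C4 = 3.
Column 4 now contains 3, which forces R5C4 = 4.
Column 1 now contains 4; hence R1C1 = 2.
The 3 cells of cage d must have product 40, so R1C3 = 4.
Row 4 already has 3, so R4C3 = 2.
Row 5 now contains 4, which forces R5C3 = 3.
Filled in: 2 5 4 1 3 / 3 2 1 5 4 / 4 3 5 2 1 / 1 4 2 3 5 / 5 1 3 4 2.

4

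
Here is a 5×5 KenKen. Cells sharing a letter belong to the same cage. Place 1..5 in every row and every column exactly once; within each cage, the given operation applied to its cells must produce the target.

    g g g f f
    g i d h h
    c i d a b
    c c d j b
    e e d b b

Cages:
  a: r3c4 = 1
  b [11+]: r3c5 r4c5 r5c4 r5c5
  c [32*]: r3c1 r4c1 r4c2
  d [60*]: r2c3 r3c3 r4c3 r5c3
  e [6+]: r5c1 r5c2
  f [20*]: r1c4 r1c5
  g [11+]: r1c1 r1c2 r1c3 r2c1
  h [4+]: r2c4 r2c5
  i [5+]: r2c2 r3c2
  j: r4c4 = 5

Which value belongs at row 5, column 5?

Cage c needs product 32, so r3c1 = 4.
Cage a is a single given cell, so r3c4 = 1.
Cage c needs product 32, leaving r4c1 = 2.
Cage c needs product 32, leaving r4c2 = 4.
J is a freebie, which forces r4c4 = 5.
Column 4 now contains 5; hence r1c4 = 4.
The two cells of cage f must have product 20, leaving r1c5 = 5.
1 is placed in column 4, which forces r2c4 = 3.
Cage h's pair has sum 4; hence r2c5 = 1.
Column 5 now contains 1, which forces r4c5 = 3.
3 is placed in column 4, so r5c4 = 2.
Row 5 now contains 2; hence r5c5 = 4.
1 is placed in row 2, which forces r2c1 = 5.
Row 2 now contains 3, leaving r2c2 = 2.
Cage d has product 60, which forces r2c3 = 4.
Cage i needs two cells with sum 5, leaving r3c2 = 3.
Row 3 now contains 3, which forces r3c3 = 5.
3 is placed in column 5, so r3c5 = 2.
Row 4 now contains 3; hence r4c3 = 1.
Column 1 already has 5; hence r5c1 = 1.
Row 5 now contains 1, which forces r5c2 = 5.
Column 3 already has 5, leaving r5c3 = 3.
Column 1 now contains 1, leaving r1c1 = 3.
Column 2 now contains 3; hence r1c2 = 1.
Column 3 now contains 3, leaving r1c3 = 2.
The full grid is 3 1 2 4 5 / 5 2 4 3 1 / 4 3 5 1 2 / 2 4 1 5 3 / 1 5 3 2 4.

4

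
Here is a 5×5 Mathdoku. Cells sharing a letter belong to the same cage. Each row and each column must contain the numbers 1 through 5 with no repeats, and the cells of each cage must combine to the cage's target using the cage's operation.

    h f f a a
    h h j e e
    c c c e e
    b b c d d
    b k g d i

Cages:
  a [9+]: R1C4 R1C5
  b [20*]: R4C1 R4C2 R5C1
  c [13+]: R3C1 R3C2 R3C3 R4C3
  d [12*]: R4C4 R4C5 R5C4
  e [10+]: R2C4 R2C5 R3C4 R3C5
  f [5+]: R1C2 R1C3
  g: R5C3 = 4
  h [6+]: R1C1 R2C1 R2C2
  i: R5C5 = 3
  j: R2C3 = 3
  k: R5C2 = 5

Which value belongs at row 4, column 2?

Cage j is a single given cell; hence R2C3 = 3.
Cage k is a single given cell, so R5C2 = 5.
Cage g is given, which forces R5C3 = 4.
I is a freebie, leaving R5C5 = 3.
The 3 cells of cage b must have product 20, which forces R4C1 = 5.
Cage d needs product 12, so R4C4 = 3.
The 4 cells of cage c must have sum 13, leaving R3C3 = 5.
The only place for 2 in row 1 is R1C3.
Cage f's pair has sum 5, which forces R1C2 = 3.
Column 2 already has 3, so R3C2 = 4.
4 is placed in column 2, so R4C2 = 2.
Column 3 already has 2, which forces R4C3 = 1.
Row 4 already has 2, which forces R4C5 = 4.
Row 1 now contains 3, which forces R1C1 = 1.
Cage a needs two cells with sum 9, so R1C4 = 4.
4 is placed in column 5, so R1C5 = 5.
The 3 cells of cage h must have sum 6, so R2C1 = 4.
Column 2 already has 2; hence R2C2 = 1.
Column 5 now contains 5, so R2C5 = 2.
4 is placed in row 3; hence R3C1 = 3.
Column 5 already has 2, leaving R3C5 = 1.
Cage b has product 20, leaving R5C1 = 2.
The 3 cells of cage d must have product 12, which forces R5C4 = 1.
Row 2 now contains 2; hence R2C4 = 5.
1 is placed in row 3, which forces R3C4 = 2.
Completed grid: 1 3 2 4 5 / 4 1 3 5 2 / 3 4 5 2 1 / 5 2 1 3 4 / 2 5 4 1 3.

2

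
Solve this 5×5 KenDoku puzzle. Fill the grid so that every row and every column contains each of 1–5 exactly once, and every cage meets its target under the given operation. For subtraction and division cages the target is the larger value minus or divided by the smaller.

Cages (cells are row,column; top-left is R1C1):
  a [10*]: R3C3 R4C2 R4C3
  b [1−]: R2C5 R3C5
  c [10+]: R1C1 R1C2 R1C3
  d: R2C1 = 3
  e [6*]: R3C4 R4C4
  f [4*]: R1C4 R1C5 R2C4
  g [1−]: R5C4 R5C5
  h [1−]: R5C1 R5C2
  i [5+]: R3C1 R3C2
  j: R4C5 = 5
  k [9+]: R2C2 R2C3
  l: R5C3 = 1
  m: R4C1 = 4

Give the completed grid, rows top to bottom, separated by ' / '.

5 2 3 4 1 / 3 5 4 1 2 / 1 4 5 2 3 / 4 1 2 3 5 / 2 3 1 5 4

Cage d is given, which forces R2C1 = 3.
Cage m is a single given cell, leaving R4C1 = 4.
Cage j is a single given cell, which forces R4C5 = 5.
Cage l is given, which forces R5C3 = 1.
The 3 cells of cage a must have product 10, so R3C3 = 5.
Cage a needs product 10; hence R4C2 = 1.
Column 3 now contains 1; hence R4C3 = 2.
2 is placed in row 4; hence R4C4 = 3.
Cage k's pair has sum 9, so R2C2 = 5.
Column 3 already has 5, which forces R2C3 = 4.
Column 4 already has 3, leaving R3C4 = 2.
Cage c has sum 10, leaving R1C1 = 5.
Column 2 now contains 5; hence R1C2 = 2.
4 is placed in column 3, which forces R1C3 = 3.
Cage f has product 4, which forces R1C4 = 4.
Cage f needs product 4, so R1C5 = 1.
2 is placed in column 4, leaving R2C4 = 1.
Cage b needs two cells with difference 1, leaving R2C5 = 2.
2 is placed in row 3, so R3C1 = 1.
Cage i's pair has sum 5, which forces R3C2 = 4.
Column 5 already has 1, so R3C5 = 3.
5 is placed in column 1, which forces R5C1 = 2.
Column 2 now contains 4, which forces R5C2 = 3.
Column 4 now contains 4; hence R5C4 = 5.
3 is placed in column 5; hence R5C5 = 4.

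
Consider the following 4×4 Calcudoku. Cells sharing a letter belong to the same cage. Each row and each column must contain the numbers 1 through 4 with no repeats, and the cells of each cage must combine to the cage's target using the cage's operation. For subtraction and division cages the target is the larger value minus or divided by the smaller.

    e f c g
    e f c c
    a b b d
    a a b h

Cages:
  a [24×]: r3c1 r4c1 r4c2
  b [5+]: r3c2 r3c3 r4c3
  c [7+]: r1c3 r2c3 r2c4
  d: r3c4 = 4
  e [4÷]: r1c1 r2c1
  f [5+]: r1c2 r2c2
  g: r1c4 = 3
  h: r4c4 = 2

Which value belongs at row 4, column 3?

Cage g is given, leaving r1c4 = 3.
Cage d is given, which forces r3c4 = 4.
Cage h is a single given cell, leaving r4c4 = 2.
Column 4 already has 2, leaving r2c4 = 1.
Cage a has product 24, so r3c1 = 2.
Cage b has sum 5, so r3c2 = 1.
Cage b has sum 5, leaving r3c3 = 3.
Row 4 now contains 2; hence r4c3 = 1.
The two cells of cage e must have quotient 4; hence r1c1 = 1.
The two cells of cage f must have sum 5, leaving r1c2 = 2.
2 is placed in row 1, which forces r1c3 = 4.
1 is placed in row 2, leaving r2c1 = 4.
Cage f's pair has sum 5, so r2c2 = 3.
Column 3 now contains 4; hence r2c3 = 2.
Column 1 already has 4, leaving r4c1 = 3.
Column 2 now contains 3; hence r4c2 = 4.
Filled in: 1 2 4 3 / 4 3 2 1 / 2 1 3 4 / 3 4 1 2.

1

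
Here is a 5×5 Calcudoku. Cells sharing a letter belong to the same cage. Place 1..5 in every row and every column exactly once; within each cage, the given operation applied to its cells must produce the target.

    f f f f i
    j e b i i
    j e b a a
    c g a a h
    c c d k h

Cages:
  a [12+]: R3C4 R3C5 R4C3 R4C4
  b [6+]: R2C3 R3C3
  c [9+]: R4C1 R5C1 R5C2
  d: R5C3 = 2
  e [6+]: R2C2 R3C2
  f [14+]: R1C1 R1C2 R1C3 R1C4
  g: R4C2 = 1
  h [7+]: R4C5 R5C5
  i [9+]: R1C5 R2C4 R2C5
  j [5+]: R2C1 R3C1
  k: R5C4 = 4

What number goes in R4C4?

Cage g is a single given cell, leaving R4C2 = 1.
Cage d is a single given cell, leaving R5C3 = 2.
Cage k is a single given cell, leaving R5C4 = 4.
The 3 cells of cage c must have sum 9, leaving R5C1 = 1.
In row 1, 1 can only go at R1C5, so R1C5 = 1.
Row 2 needs a 1, and only R2C3 is open for it.
Column 3 now contains 1, so R3C3 = 5.
The only place for 4 in row 2 is R2C2.
Column 2 already has 4; hence R3C2 = 2.
Cage j's pair has sum 5, leaving R2C1 = 2.
Row 3 now contains 2, leaving R3C1 = 3.
3 is placed in row 3, leaving R3C4 = 1.
3 is placed in row 3, which forces R3C5 = 4.
Column 1 already has 3, so R4C1 = 5.
Column 5 already has 4, so R4C5 = 2.
Column 1 now contains 5, which forces R1C1 = 4.
Cage f has sum 14, leaving R1C2 = 5.
Cage f has sum 14, which forces R1C3 = 3.
Cage f needs sum 14, leaving R1C4 = 2.
The 4 cells of cage a must have sum 12; hence R4C3 = 4.
Row 4 already has 2; hence R4C4 = 3.
Cage c needs sum 9, which forces R5C2 = 3.
Cage h's pair has sum 7, so R5C5 = 5.
3 is placed in column 4; hence R2C4 = 5.
Column 5 now contains 5, so R2C5 = 3.
The full grid is 4 5 3 2 1 / 2 4 1 5 3 / 3 2 5 1 4 / 5 1 4 3 2 / 1 3 2 4 5.

3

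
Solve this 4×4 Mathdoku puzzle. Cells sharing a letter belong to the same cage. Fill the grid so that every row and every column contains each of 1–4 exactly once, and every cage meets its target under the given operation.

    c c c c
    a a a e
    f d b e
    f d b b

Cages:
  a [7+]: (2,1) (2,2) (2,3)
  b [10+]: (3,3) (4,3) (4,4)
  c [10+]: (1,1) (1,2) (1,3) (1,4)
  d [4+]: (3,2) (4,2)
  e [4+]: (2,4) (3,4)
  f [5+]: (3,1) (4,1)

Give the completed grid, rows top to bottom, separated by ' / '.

1 4 3 2 / 4 2 1 3 / 2 3 4 1 / 3 1 2 4

The only place for 3 in row 2 is (2,4).
Cage b needs sum 10; hence (3,3) = 4.
Column 4 now contains 3, leaving (3,4) = 1.
Cage b needs sum 10, so (4,3) = 2.
Column 4 now contains 3, which forces (4,4) = 4.
Column 4 now contains 4, so (1,4) = 2.
2 is placed in column 3, leaving (2,3) = 1.
The two cells of cage f must have sum 5, which forces (3,1) = 2.
Row 3 now contains 1, so (3,2) = 3.
Cage f needs two cells with sum 5; hence (4,1) = 3.
Cage d's pair has sum 4, which forces (4,2) = 1.
Cage c has sum 10; hence (1,1) = 1.
Column 2 already has 1; hence (1,2) = 4.
1 is placed in column 3; hence (1,3) = 3.
Column 1 now contains 2, leaving (2,1) = 4.
Cage a needs sum 7, leaving (2,2) = 2.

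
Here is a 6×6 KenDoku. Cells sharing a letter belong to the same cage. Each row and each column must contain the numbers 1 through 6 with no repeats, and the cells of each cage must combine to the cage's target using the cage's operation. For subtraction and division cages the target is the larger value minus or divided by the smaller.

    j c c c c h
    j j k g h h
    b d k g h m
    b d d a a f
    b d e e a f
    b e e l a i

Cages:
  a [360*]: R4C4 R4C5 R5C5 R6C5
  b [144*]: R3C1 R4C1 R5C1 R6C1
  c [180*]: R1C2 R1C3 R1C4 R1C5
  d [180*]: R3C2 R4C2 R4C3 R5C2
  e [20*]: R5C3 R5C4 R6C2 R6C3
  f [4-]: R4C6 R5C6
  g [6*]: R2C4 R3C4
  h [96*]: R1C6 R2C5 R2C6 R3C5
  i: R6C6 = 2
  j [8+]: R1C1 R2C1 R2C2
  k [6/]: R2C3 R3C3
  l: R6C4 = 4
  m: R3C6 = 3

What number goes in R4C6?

1

M is a freebie, so R3C6 = 3.
Cage l is given, which forces R6C4 = 4.
I is a freebie, so R6C6 = 2.
The 4 cells of cage e must have product 20, leaving R5C3 = 4.
The 4 cells of cage e must have product 20, leaving R5C4 = 1.
Row 5 already has 1, which forces R5C6 = 5.
Cage g's pair has product 6, which forces R2C4 = 3.
Cage g's pair has product 6, leaving R3C4 = 2.
Column 6 already has 5, which forces R4C6 = 1.
In row 1, 1 can only go at R1C1, so R1C1 = 1.
The only place for 4 in row 1 is R1C6.
Column 6 already has 4, which forces R2C6 = 6.
Row 2 now contains 6, leaving R2C3 = 1.
Row 2 now contains 1, so R2C5 = 4.
Cage k needs two cells with quotient 6, leaving R3C3 = 6.
Column 5 now contains 4, so R3C5 = 1.
Column 3 now contains 1, which forces R6C3 = 5.
Row 3 already has 6; hence R3C1 = 4.
4 is placed in row 3, so R3C2 = 5.
Cage a needs product 360, so R4C4 = 6.
Cage a needs product 360, leaving R4C5 = 5.
The 4 cells of cage a must have product 360; hence R5C5 = 2.
Row 6 already has 5, so R6C2 = 1.
Cage a needs product 360, leaving R6C5 = 6.
Cage c needs product 180; hence R1C2 = 6.
The 4 cells of cage c must have product 180; hence R1C3 = 2.
Column 4 now contains 6; hence R1C4 = 5.
Column 5 now contains 6, leaving R1C5 = 3.
The 3 cells of cage j must have sum 8, which forces R2C1 = 5.
Column 2 already has 5, so R2C2 = 2.
Cage b needs product 144, so R4C1 = 2.
Column 3 already has 2, leaving R4C3 = 3.
Cage b needs product 144, which forces R5C1 = 6.
Column 2 now contains 6; hence R5C2 = 3.
6 is placed in row 6, so R6C1 = 3.
Row 4 already has 3; hence R4C2 = 4.
Filled in: 1 6 2 5 3 4 / 5 2 1 3 4 6 / 4 5 6 2 1 3 / 2 4 3 6 5 1 / 6 3 4 1 2 5 / 3 1 5 4 6 2.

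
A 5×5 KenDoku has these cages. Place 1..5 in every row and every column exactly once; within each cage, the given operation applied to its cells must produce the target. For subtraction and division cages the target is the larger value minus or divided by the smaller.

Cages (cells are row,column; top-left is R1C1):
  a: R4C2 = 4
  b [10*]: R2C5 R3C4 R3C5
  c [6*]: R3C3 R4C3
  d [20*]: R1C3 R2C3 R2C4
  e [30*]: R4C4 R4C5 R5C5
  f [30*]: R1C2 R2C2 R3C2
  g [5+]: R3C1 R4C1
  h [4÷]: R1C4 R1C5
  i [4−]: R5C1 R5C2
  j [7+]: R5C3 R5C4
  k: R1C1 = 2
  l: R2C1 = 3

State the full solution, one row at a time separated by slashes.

2 3 5 1 4 / 3 2 1 4 5 / 4 5 3 2 1 / 1 4 2 5 3 / 5 1 4 3 2

Cage k is a single given cell, so R1C1 = 2.
L is a freebie, so R2C1 = 3.
Cage a is a single given cell, which forces R4C2 = 4.
Cage g's pair has sum 5, so R3C1 = 4.
Row 4 already has 4; hence R4C1 = 1.
1 is placed in column 1, so R5C1 = 5.
Row 5 now contains 5, so R5C2 = 1.
In row 1, 3 can only go at R1C2, so R1C2 = 3.
In row 1, 5 can only go at R1C3, so R1C3 = 5.
Row 3 needs a 3, and only R3C3 is open for it.
3 is placed in column 3, which forces R4C3 = 2.
3 is placed in column 3; hence R5C3 = 4.
The two cells of cage j must have sum 7; hence R5C4 = 3.
Row 5 now contains 3, leaving R5C5 = 2.
Column 3 already has 4, leaving R2C3 = 1.
Cage d needs product 20, which forces R2C4 = 4.
Row 2 already has 1, which forces R2C5 = 5.
Cage b has product 10; hence R3C4 = 2.
Column 5 already has 5, leaving R3C5 = 1.
Column 4 already has 3, so R4C4 = 5.
The 3 cells of cage e must have product 30; hence R4C5 = 3.
Column 4 already has 4, leaving R1C4 = 1.
1 is placed in column 5, which forces R1C5 = 4.
5 is placed in row 2, so R2C2 = 2.
Row 3 now contains 2, leaving R3C2 = 5.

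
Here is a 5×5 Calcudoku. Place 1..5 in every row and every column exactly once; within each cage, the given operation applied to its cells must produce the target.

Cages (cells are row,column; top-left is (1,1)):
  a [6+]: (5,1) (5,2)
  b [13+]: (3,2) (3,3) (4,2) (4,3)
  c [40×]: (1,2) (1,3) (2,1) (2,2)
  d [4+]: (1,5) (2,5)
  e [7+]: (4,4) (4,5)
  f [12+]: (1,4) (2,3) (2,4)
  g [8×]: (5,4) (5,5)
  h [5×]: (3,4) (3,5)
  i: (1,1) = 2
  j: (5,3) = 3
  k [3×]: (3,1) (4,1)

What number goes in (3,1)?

3

Cage i is given, so (1,1) = 2.
J is a freebie, so (5,3) = 3.
The 4 cells of cage c must have product 40, which forces (2,2) = 2.
The only place for 2 in row 3 is (3,3).
The only place for 3 in row 3 is (3,1).
3 is placed in column 1, leaving (4,1) = 1.
Row 4 now contains 1, which forces (4,2) = 3.
Column 1 now contains 1, which forces (5,1) = 5.
Row 5 now contains 5; hence (5,2) = 1.
Cage c has product 40, which forces (1,2) = 5.
The 4 cells of cage c must have product 40, which forces (1,3) = 1.
Row 1 now contains 1, leaving (1,5) = 3.
5 is placed in column 1; hence (2,1) = 4.
Row 2 now contains 4, which forces (2,3) = 5.
Row 2 now contains 5, leaving (2,4) = 3.
Column 5 now contains 3, leaving (2,5) = 1.
Cage b has sum 13; hence (3,2) = 4.
Column 5 now contains 1, which forces (3,5) = 5.
Cage b has sum 13, leaving (4,3) = 4.
Column 5 already has 5, so (4,5) = 2.
Column 5 now contains 2, leaving (5,5) = 4.
3 is placed in row 1, which forces (1,4) = 4.
Row 3 now contains 5, leaving (3,4) = 1.
Row 4 already has 2; hence (4,4) = 5.
Row 5 already has 4, which forces (5,4) = 2.
The full grid is 2 5 1 4 3 / 4 2 5 3 1 / 3 4 2 1 5 / 1 3 4 5 2 / 5 1 3 2 4.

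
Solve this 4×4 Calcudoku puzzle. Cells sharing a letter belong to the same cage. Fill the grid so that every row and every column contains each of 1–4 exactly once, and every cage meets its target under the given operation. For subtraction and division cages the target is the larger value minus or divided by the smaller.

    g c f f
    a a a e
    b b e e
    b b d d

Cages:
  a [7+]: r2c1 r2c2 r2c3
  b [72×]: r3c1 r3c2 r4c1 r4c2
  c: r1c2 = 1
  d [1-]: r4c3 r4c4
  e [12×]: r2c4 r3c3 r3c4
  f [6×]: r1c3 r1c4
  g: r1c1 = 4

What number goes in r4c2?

Cage g is a single given cell, leaving r1c1 = 4.
Cage c is a single given cell, which forces r1c2 = 1.
The only place for 3 in row 2 is r2c4.
Cage f's pair has product 6, leaving r1c3 = 3.
3 is placed in column 4; hence r1c4 = 2.
Cage d's pair has difference 1; hence r4c3 = 2.
The two cells of cage d must have difference 1, which forces r4c4 = 1.
Cage b has product 72; hence r3c1 = 2.
Cage b has product 72, so r3c2 = 3.
Cage e needs product 12, leaving r3c3 = 1.
Column 4 already has 1, which forces r3c4 = 4.
Row 4 now contains 2, so r4c1 = 3.
Cage b has product 72, which forces r4c2 = 4.
2 is placed in column 1, which forces r2c1 = 1.
4 is placed in column 2, leaving r2c2 = 2.
Column 3 now contains 1, leaving r2c3 = 4.
Completed grid: 4 1 3 2 / 1 2 4 3 / 2 3 1 4 / 3 4 2 1.

4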